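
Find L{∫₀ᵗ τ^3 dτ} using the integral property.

L{∫₀ᵗ f(τ)dτ} = F(s)/s with f(t) = t^3. F(s) = 6/s^4, so L{∫₀ᵗ τ^3 dτ} = (6/s^4)/s = 6/s^5. (Check: ∫₀ᵗ τ^3 dτ = t^4/4.)

Final answer: 6/s^5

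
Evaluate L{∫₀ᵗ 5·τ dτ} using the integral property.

L{∫₀ᵗ f(τ)dτ} = F(s)/s with f(t) = 5t. F(s) = 5/s^2, so L{∫₀ᵗ 5·τ dτ} = (5/s^2)/s = 5/s^3. (Check: ∫₀ᵗ 5·τ dτ = 5t^2/2.)

Final answer: 5/s^3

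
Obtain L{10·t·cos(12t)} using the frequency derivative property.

L{cos(12t)} = s/(s² + 144). Derivative: d/ds[s/(s² + 144)] = [(s² + 144) - s·2s]/(s² + 144)² = (144 - s²)/(s² + 144)². So L{t·cos(12t)} = -F'(s) = (s² - 144)/(s² + 144)². Then L{10·t·cos(12t)} = 10·(s² - 144)/(s² + 144)²

Final answer: 10·(s² - 144)/(s² + 144)²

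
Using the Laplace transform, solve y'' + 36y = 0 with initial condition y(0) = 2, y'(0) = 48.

L{y''} + 36L{y} = 0. s²Y - 2s - 48 + 36Y = 0. Y(s² + 36) = 2s + 48. Y = (2s + 48)/(s² + 36). Inverting: y(t) = 2cos(6t) + 8sin(6t)

Final answer: y(t) = 2cos(6t) + 8sin(6t)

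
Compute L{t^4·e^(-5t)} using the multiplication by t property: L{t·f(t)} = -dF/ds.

Using L{t^n·e^(at)} = n!/(s-a)^(n+1), L{t^4·e^(-5t)} = 24/(s+5)^5

Final answer: 24/(s+5)^5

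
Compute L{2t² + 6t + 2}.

L{2t² + 6t + 2} = 2·2/s³ + 6/s² + 2/s = 4/s³ + 6/s² + 2/s

Final answer: 4/s³ + 6/s² + 2/s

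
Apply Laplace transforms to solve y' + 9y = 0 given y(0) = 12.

L{y'} + 9L{y} = 0. sY - 12 + 9Y = 0. Y(s+9) = 12. Y = 12/(s+9)

Final answer: y(t) = 12e^(-9t)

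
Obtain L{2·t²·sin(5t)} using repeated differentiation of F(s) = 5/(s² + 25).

F(s) = 5/(s² + 25). F'(s) = -10s/(s² + 25)². F''(s) = -10(25 - 3s²)/(s² + 25)³ = (30s² - 250)/(s² + 25)³. So L{t²·sin(5t)} = (-1)² F''(s) = (30s² - 250)/(s² + 25)³. Then L{2·t²·sin(5t)} = 2·(30s² - 250)/(s² + 25)³ = (60s² - 500)/(s² + 25)³

Final answer: (60s² - 500)/(s² + 25)³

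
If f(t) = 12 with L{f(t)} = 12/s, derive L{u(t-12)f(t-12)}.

Time shift theorem: L{u(t-a)f(t-a)} = e^(-as)F(s). Here a=12, F(s) = 12/s, so L{u(t-12)f(t-12)} = e^(-12s)·12/s

Final answer: e^(-12s)·12/s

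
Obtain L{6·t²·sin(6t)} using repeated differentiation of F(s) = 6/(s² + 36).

F(s) = 6/(s² + 36). F'(s) = -12s/(s² + 36)². F''(s) = -12(36 - 3s²)/(s² + 36)³ = (36s² - 432)/(s² + 36)³. So L{t²·sin(6t)} = (-1)² F''(s) = (36s² - 432)/(s² + 36)³. Then L{6·t²·sin(6t)} = 6·(36s² - 432)/(s² + 36)³ = (216s² - 2592)/(s² + 36)³

Final answer: (216s² - 2592)/(s² + 36)³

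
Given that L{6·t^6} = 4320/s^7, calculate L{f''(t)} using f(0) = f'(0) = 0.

L{f''(t)} = s²F(s) - sf(0) - f'(0) = s²·4320/s^7 - 0 - 0 = 4320/s^5

Final answer: 4320/s^5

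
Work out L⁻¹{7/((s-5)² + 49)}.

Form: b/((s-a)² + b²) → e^(at)sin(bt). With a=5, b=7

Final answer: e^(5t)·sin(7t)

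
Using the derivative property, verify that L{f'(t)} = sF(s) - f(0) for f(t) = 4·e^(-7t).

f'(t) = -28e^(-7t). Direct: L{f'(t)} = -28/(s+7). Property: s·4/(s+7) - 4 = (4s - 4(s+7))/(s+7) = -28/(s+7). ✓

Final answer: -28/(s+7)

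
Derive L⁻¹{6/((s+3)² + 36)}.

Form: b/((s-a)² + b²) → e^(at)sin(bt). With a=-3, b=6

Final answer: e^(-3t)·sin(6t)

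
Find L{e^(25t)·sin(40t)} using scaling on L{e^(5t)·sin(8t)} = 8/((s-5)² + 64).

Scaling with a=5: L{e^(25t)·sin(40t)} = (1/5) · 8/((s/5-5)² + 64). Simplifying: 40/((s-25)² + 1600)

Final answer: 40/((s-25)² + 1600)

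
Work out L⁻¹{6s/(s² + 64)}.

This is the form c·s/(s² + a²) with a = 8, c = 6. L⁻¹ = 6·cos(8t)

Final answer: 6·cos(8t)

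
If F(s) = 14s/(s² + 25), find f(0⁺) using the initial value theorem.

f(0⁺) = lim_{s→∞} s·14s/(s² + 25) = lim_{s→∞} 14s²/(s² + 25) = 14

Final answer: 14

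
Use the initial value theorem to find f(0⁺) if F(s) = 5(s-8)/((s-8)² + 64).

f(0⁺) = lim_{s→∞} sF(s) = lim_{s→∞} 5s(s-8)/((s-8)² + 64) = 5

Final answer: 5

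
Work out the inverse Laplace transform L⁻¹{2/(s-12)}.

L⁻¹{1/(s-a)} = e^(at), so L⁻¹{1/(s-12)} = e^(12t), and L⁻¹{2/(s-12)} = 2·e^(12t)

Final answer: 2·e^(12t)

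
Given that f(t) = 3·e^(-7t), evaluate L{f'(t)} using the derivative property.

f(0) = 3, F(s) = 3/(s+7). L{f'(t)} = s·F(s) - f(0) = 3s/(s+7) - 3 = (3s - 3(s+7))/(s+7) = -21/(s+7)

Final answer: -21/(s+7)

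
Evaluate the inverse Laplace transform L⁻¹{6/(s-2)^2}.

L⁻¹{n!/(s-a)^(n+1)} = t^n·e^(at) with n=1, a=2. So L⁻¹{1/(s-2)^2} = t·e^(2t), and L⁻¹{6/(s-2)^2} = (6/1)·t·e^(2t) = 6·t·e^(2t)

Final answer: 6·t·e^(2t)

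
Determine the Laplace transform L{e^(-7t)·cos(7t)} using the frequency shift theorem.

Frequency shift: L{e^(at)f(t)} = F(s-a). L{e^(-7t)·cos(7t)} = (s+7)/((s+7)² + 49)

Final answer: (s+7)/((s+7)² + 49)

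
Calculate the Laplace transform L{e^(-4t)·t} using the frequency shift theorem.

L{e^(at)·t^n} = n!/(s-a)^(n+1), so L{e^(-4t)·t} = 1/(s+4)^2

Final answer: 1/(s+4)^2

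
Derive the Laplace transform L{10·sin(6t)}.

L{sin(ωt)} = ω/(s² + ω²), so L{sin(6t)} = 6/(s² + 36). Then L{10·sin(6t)} = 10·6/(s² + 36) = 60/(s² + 36)

Final answer: 60/(s² + 36)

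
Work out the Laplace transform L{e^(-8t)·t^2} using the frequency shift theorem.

L{e^(at)·t^n} = n!/(s-a)^(n+1), so L{e^(-8t)·t^2} = 2/(s+8)^3

Final answer: 2/(s+8)^3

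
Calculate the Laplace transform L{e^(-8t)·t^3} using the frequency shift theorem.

L{e^(at)·t^n} = n!/(s-a)^(n+1), so L{e^(-8t)·t^3} = 6/(s+8)^4

Final answer: 6/(s+8)^4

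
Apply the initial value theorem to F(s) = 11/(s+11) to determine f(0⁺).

f(0⁺) = lim_{s→∞} s·11/(s+11) = lim_{s→∞} 11s/(s+11) = 11

Final answer: 11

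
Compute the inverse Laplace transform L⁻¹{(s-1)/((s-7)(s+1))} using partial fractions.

Using partial fractions, f(t) = (6e^(7t) + 2e^(-t))/8

Final answer: (6e^(7t) + 2e^(-t))/8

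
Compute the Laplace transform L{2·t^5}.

L{t^n} = n!/s^(n+1), so L{t^5} = 120/s^6. Then L{2·t^5} = 2·120/s^6 = 240/s^6

Final answer: 240/s^6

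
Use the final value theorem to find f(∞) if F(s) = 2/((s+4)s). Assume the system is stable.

f(∞) = lim_{s→0} sF(s) = lim_{s→0} 2/(s+4) = 1/2

Final answer: 1/2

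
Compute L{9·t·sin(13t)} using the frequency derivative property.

L{sin(13t)} = 13/(s² + 169). By L{t·f(t)} = -F'(s): -d/ds[13/(s² + 169)] = -(13)·(-2s)/(s² + 169)² = 26s/(s² + 169)². Then L{9·t·sin(13t)} = 9·26s/(s² + 169)² = 234s/(s² + 169)²

Final answer: 234s/(s² + 169)²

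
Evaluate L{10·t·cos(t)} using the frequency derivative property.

L{cos(t)} = s/(s² + 1). Derivative: d/ds[s/(s² + 1)] = [(s² + 1) - s·2s]/(s² + 1)² = (1 - s²)/(s² + 1)². So L{t·cos(t)} = -F'(s) = (s² - 1)/(s² + 1)². Then L{10·t·cos(t)} = 10·(s² - 1)/(s² + 1)²

Final answer: 10·(s² - 1)/(s² + 1)²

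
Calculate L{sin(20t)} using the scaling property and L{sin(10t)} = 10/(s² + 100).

Using L{f(at)} = (1/a)F(s/a) with a=2: L{sin(20t)} = (1/2) · 10/((s/2)² + 100) = (1/2) · 10·4/(s² + 400) = 20/(s² + 400)

Final answer: 20/(s² + 400)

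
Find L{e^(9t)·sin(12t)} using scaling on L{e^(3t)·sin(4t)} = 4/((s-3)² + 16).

Scaling with a=3: L{e^(9t)·sin(12t)} = (1/3) · 4/((s/3-3)² + 16). Simplifying: 12/((s-9)² + 144)

Final answer: 12/((s-9)² + 144)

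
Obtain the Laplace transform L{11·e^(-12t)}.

L{e^(at)} = 1/(s-a), so L{e^(-12t)} = 1/(s+12). Then L{11·e^(-12t)} = 11/(s+12)

Final answer: 11/(s+12)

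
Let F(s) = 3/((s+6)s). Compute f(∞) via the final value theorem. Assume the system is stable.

f(∞) = lim_{s→0} sF(s) = lim_{s→0} 3/(s+6) = 1/2

Final answer: 1/2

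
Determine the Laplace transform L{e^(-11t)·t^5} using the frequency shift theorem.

L{e^(at)·t^n} = n!/(s-a)^(n+1), so L{e^(-11t)·t^5} = 120/(s+11)^6

Final answer: 120/(s+11)^6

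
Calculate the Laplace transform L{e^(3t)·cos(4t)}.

L{e^(at)·cos(ωt)} = (s-a)/((s-a)² + ω²), so L{e^(3t)·cos(4t)} = (s-3)/((s-3)² + 16)

Final answer: (s-3)/((s-3)² + 16)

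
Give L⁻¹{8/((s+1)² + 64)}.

Form: b/((s-a)² + b²) → e^(at)sin(bt). With a=-1, b=8

Final answer: e^(-t)·sin(8t)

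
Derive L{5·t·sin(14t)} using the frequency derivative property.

L{sin(14t)} = 14/(s² + 196). By L{t·f(t)} = -F'(s): -d/ds[14/(s² + 196)] = -(14)·(-2s)/(s² + 196)² = 28s/(s² + 196)². Then L{5·t·sin(14t)} = 5·28s/(s² + 196)² = 140s/(s² + 196)²

Final answer: 140s/(s² + 196)²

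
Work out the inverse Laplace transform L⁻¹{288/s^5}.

L⁻¹{n!/s^(n+1)} = t^n with n=4. So L⁻¹{24/s^5} = t^4, and L⁻¹{288/s^5} = (288/24)·t^4 = 12·t^4

Final answer: 12·t^4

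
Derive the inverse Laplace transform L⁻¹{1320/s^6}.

L⁻¹{n!/s^(n+1)} = t^n with n=5. So L⁻¹{120/s^6} = t^5, and L⁻¹{1320/s^6} = (1320/120)·t^5 = 11·t^5

Final answer: 11·t^5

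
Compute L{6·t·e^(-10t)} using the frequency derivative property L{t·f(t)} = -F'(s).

L{e^(-10t)} = 1/(s+10). By frequency derivative: L{t·e^(-10t)} = -d/ds[1/(s+10)] = -(-1)/(s+10)² = 1/(s+10)². Then L{6·t·e^(-10t)} = 6·1/(s+10)² = 6/(s+10)²

Final answer: 6/(s+10)²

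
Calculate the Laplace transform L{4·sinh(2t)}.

L{sinh(ωt)} = ω/(s² - ω²), so L{sinh(2t)} = 2/(s² - 4). Then L{4·sinh(2t)} = 4·2/(s² - 4) = 8/(s² - 4)

Final answer: 8/(s² - 4)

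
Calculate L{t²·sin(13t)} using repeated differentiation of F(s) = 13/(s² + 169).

F(s) = 13/(s² + 169). F'(s) = -26s/(s² + 169)². F''(s) = -26(169 - 3s²)/(s² + 169)³ = (78s² - 4394)/(s² + 169)³. So L{t²·sin(13t)} = (-1)² F''(s) = (78s² - 4394)/(s² + 169)³

Final answer: (78s² - 4394)/(s² + 169)³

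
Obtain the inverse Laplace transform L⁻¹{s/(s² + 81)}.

L⁻¹{s/(s² + 81)} = cos(9t)

Final answer: cos(9t)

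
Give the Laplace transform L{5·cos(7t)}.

L{cos(ωt)} = s/(s² + ω²), so L{cos(7t)} = s/(s² + 49). Then L{5·cos(7t)} = 5·s/(s² + 49) = 5s/(s² + 49)

Final answer: 5s/(s² + 49)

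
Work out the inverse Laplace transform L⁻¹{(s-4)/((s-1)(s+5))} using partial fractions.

Using partial fractions, f(t) = (-3e^t + 9e^(-5t))/6

Final answer: (-3e^t + 9e^(-5t))/6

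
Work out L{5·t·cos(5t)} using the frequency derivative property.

L{cos(5t)} = s/(s² + 25). Derivative: d/ds[s/(s² + 25)] = [(s² + 25) - s·2s]/(s² + 25)² = (25 - s²)/(s² + 25)². So L{t·cos(5t)} = -F'(s) = (s² - 25)/(s² + 25)². Then L{5·t·cos(5t)} = 5·(s² - 25)/(s² + 25)²

Final answer: 5·(s² - 25)/(s² + 25)²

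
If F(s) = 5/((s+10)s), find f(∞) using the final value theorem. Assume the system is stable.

f(∞) = lim_{s→0} sF(s) = lim_{s→0} 5/(s+10) = 1/2

Final answer: 1/2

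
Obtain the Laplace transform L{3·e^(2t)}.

L{e^(at)} = 1/(s-a), so L{e^(2t)} = 1/(s-2). Then L{3·e^(2t)} = 3/(s-2)

Final answer: 3/(s-2)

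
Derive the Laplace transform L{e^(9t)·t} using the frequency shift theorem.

L{e^(at)·t^n} = n!/(s-a)^(n+1), so L{e^(9t)·t} = 1/(s-9)^2

Final answer: 1/(s-9)^2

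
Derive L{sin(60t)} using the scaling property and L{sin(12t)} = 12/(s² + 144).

Using L{f(at)} = (1/a)F(s/a) with a=5: L{sin(60t)} = (1/5) · 12/((s/5)² + 144) = (1/5) · 12·25/(s² + 3600) = 60/(s² + 3600)

Final answer: 60/(s² + 3600)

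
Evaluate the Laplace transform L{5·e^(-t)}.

L{e^(at)} = 1/(s-a), so L{e^(-t)} = 1/(s+1). Then L{5·e^(-t)} = 5/(s+1)

Final answer: 5/(s+1)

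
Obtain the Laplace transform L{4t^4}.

L{4t^4} = 4 · L{t^4} = 4 · 24/s^5 = 96/s^5

Final answer: 96/s^5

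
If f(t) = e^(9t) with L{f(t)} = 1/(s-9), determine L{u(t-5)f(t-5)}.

Time shift theorem: L{u(t-a)f(t-a)} = e^(-as)F(s). Here a=5, F(s) = 1/(s-9), so L{u(t-5)f(t-5)} = e^(-5s)·1/(s-9)

Final answer: e^(-5s)·1/(s-9)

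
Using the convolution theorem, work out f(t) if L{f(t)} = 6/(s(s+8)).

6/(s(s+8)) = (6/s)·(1/(s+8)) = L{6}·L{e^(-8t)}. By convolution, f(t) = 6*e^(-8t) = ∫₀ᵗ 6·e^(-8τ) dτ = 6·(1 - e^(-8t))/8

Final answer: 6·(1 - e^(-8t))/8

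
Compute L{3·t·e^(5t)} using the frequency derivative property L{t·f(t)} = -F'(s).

L{e^(5t)} = 1/(s-5). By frequency derivative: L{t·e^(5t)} = -d/ds[1/(s-5)] = -(-1)/(s-5)² = 1/(s-5)². Then L{3·t·e^(5t)} = 3·1/(s-5)² = 3/(s-5)²

Final answer: 3/(s-5)²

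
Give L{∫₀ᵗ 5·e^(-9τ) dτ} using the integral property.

L{∫₀ᵗ f(τ)dτ} = F(s)/s with F(s) = 5/(s+9), so L{∫₀ᵗ 5·e^(-9τ) dτ} = 5/(s(s+9))

Final answer: 5/(s(s+9))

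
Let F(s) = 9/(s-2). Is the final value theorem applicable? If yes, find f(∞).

sF(s) = 9s/(s-2) has a pole at s = 2 in the right half-plane. Theorem does NOT apply (unstable system; f(t) = 9·e^(2t) grows without bound).

Final answer: Not applicable (unstable)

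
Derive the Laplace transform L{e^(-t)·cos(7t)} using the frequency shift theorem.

Frequency shift: L{e^(at)f(t)} = F(s-a). L{e^(-t)·cos(7t)} = (s+1)/((s+1)² + 49)

Final answer: (s+1)/((s+1)² + 49)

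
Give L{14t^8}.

L{t^n} = n!/s^(n+1). So L{14t^8} = 14·8!/s^9 = 564480/s^9

Final answer: 564480/s^9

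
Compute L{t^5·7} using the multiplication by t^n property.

L{7} = 7/s. d^1/ds^1[1/s] = -1/s². d^2/ds^2[1/s] = 2/s^3. d^3/ds^3[1/s] = -6/s^4. d^4/ds^4[1/s] = 24/s^5. d^5/ds^5[1/s] = -120/s^6. So L{t^5} = (-1)^{5}·-120/s^6 = 120/s^6. Then L{t^5·7} = 7·120/s^6 = 840/s^6

Final answer: 840/s^6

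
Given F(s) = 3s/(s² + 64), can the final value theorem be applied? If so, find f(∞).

The final value theorem requires all poles of sF(s) in the left half-plane. sF(s) = 3s²/(s² + 64) has poles at s = ±8i (imaginary axis). Theorem does NOT apply (oscillatory system).

Final answer: Not applicable (oscillatory)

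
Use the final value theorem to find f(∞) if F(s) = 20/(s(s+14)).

f(∞) = lim_{s→0} s·20/(s(s+14)) = lim_{s→0} 20/(s+14) = 20/14 = 10/7

Final answer: 10/7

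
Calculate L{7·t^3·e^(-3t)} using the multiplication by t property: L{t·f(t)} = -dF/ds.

Using L{t^n·e^(at)} = n!/(s-a)^(n+1), L{t^3·e^(-3t)} = 6/(s+3)^4, so L{7·t^3·e^(-3t)} = 7·6/(s+3)^4 = 42/(s+3)^4

Final answer: 42/(s+3)^4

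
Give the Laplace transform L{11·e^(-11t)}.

L{e^(at)} = 1/(s-a), so L{e^(-11t)} = 1/(s+11). Then L{11·e^(-11t)} = 11/(s+11)

Final answer: 11/(s+11)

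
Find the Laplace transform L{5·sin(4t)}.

L{sin(ωt)} = ω/(s² + ω²), so L{sin(4t)} = 4/(s² + 16). Then L{5·sin(4t)} = 5·4/(s² + 16) = 20/(s² + 16)

Final answer: 20/(s² + 16)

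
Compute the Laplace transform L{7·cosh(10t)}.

L{cosh(ωt)} = s/(s² - ω²), so L{cosh(10t)} = s/(s² - 100). Then L{7·cosh(10t)} = 7·s/(s² - 100) = 7s/(s² - 100)

Final answer: 7s/(s² - 100)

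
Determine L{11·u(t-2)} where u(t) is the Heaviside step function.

L{u(t-a)} = e^(-as)/s. Here a=2, so L{u(t-2)} = e^(-2s)/s, and L{11·u(t-2)} = 11·e^(-2s)/s

Final answer: 11·e^(-2s)/s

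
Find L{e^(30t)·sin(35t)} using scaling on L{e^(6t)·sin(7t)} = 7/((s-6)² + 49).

Scaling with a=5: L{e^(30t)·sin(35t)} = (1/5) · 7/((s/5-6)² + 49). Simplifying: 35/((s-30)² + 1225)

Final answer: 35/((s-30)² + 1225)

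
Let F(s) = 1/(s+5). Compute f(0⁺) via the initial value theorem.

f(0⁺) = lim_{s→∞} s·1/(s+5) = lim_{s→∞} s/(s+5) = 1

Final answer: 1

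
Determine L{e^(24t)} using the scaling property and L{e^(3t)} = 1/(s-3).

Using L{f(at)} = (1/a)F(s/a) with a=8 and f(t) = e^(3t): L{e^(24t)} = (1/8) · 1/((s/8)-3) = (1/8) · 8/(s-24) = 1/(s-24)

Final answer: 1/(s-24)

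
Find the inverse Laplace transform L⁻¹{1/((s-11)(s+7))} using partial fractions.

Decompose: A/(s-11) + B/(s+7). A = 1/18, B = -1/18. f(t) = (e^(11t) - e^(-7t))/18

Final answer: (e^(11t) - e^(-7t))/18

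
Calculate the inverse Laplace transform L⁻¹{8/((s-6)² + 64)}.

Using frequency shift, L⁻¹{8/((s-6)² + 64)} = e^(6t)·sin(8t)

Final answer: e^(6t)·sin(8t)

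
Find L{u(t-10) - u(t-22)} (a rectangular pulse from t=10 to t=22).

L{u(t-a)} = e^(-as)/s. L{u(t-10) - u(t-22)} = (e^(-10s) - e^(-22s))/s

Final answer: (e^(-10s) - e^(-22s))/s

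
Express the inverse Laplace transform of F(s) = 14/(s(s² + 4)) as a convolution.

14/(s(s² + 4)) = (1/s)·(14/(s² + 4)) = L{1}·L{7·sin(2t)}. So f(t) = 1*(7·sin(2t)) = ∫₀ᵗ 7·sin(2τ) dτ

Final answer: ∫₀ᵗ 7·sin(2τ) dτ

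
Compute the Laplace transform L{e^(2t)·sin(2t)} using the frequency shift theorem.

Frequency shift: L{e^(at)f(t)} = F(s-a). L{e^(2t)·sin(2t)} = 2/((s-2)² + 4)

Final answer: 2/((s-2)² + 4)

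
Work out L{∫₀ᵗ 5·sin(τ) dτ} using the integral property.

L{∫₀ᵗ f(τ)dτ} = F(s)/s with F(s) = 5/(s² + 1), so the result is (5/(s² + 1))/s = 5/(s(s² + 1))

Final answer: 5/(s(s² + 1))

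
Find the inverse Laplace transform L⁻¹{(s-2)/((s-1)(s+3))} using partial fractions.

Using partial fractions, f(t) = (-e^t + 5e^(-3t))/4

Final answer: (-e^t + 5e^(-3t))/4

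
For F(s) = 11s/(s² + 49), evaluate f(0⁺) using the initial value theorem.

f(0⁺) = lim_{s→∞} s·11s/(s² + 49) = lim_{s→∞} 11s²/(s² + 49) = 11

Final answer: 11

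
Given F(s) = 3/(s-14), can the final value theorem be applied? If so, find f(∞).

sF(s) = 3s/(s-14) has a pole at s = 14 in the right half-plane. Theorem does NOT apply (unstable system; f(t) = 3·e^(14t) grows without bound).

Final answer: Not applicable (unstable)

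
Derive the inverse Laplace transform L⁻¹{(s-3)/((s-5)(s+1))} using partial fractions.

Using partial fractions, f(t) = (2e^(5t) + 4e^(-t))/6

Final answer: (2e^(5t) + 4e^(-t))/6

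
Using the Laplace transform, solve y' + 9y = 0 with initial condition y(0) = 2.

L{y'} + 9L{y} = 0. sY - 2 + 9Y = 0. Y(s+9) = 2. Y = 2/(s+9)

Final answer: y(t) = 2e^(-9t)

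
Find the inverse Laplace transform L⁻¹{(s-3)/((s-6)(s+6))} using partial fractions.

Using partial fractions, f(t) = (3e^(6t) + 9e^(-6t))/12

Final answer: (3e^(6t) + 9e^(-6t))/12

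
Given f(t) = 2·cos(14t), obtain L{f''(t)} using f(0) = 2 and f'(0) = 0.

F(s) = 2s/(s² + 196). L{f''(t)} = s²F(s) - sf(0) - f'(0) = 2s³/(s² + 196) - 2s = (2s³ - 2s(s² + 196))/(s² + 196) = -392s/(s² + 196)

Final answer: -392s/(s² + 196)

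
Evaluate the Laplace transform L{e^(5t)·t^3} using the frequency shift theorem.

L{e^(at)·t^n} = n!/(s-a)^(n+1), so L{e^(5t)·t^3} = 6/(s-5)^4

Final answer: 6/(s-5)^4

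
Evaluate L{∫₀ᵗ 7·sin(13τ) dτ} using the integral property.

L{∫₀ᵗ f(τ)dτ} = F(s)/s with F(s) = 91/(s² + 169), so the result is (91/(s² + 169))/s = 91/(s(s² + 169))

Final answer: 91/(s(s² + 169))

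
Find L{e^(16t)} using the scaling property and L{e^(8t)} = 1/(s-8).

Using L{f(at)} = (1/a)F(s/a) with a=2 and f(t) = e^(8t): L{e^(16t)} = (1/2) · 1/((s/2)-8) = (1/2) · 2/(s-16) = 1/(s-16)

Final answer: 1/(s-16)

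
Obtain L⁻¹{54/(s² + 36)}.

This is the form c·a/(s² + a²) with a = 6, c = 9. L⁻¹ = 9·sin(6t)

Final answer: 9·sin(6t)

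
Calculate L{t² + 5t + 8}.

L{t² + 5t + 8} = 2/s³ + 5/s² + 8/s = 2/s³ + 5/s² + 8/s

Final answer: 2/s³ + 5/s² + 8/s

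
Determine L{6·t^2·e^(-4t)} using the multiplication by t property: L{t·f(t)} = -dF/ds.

Using L{t^n·e^(at)} = n!/(s-a)^(n+1), L{t^2·e^(-4t)} = 2/(s+4)^3, so L{6·t^2·e^(-4t)} = 6·2/(s+4)^3 = 12/(s+4)^3

Final answer: 12/(s+4)^3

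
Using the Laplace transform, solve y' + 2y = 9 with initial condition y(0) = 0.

sY + 2Y = 9/s. Y = 9/(s(s+2)). Partial fractions: Y = 9/2/s - 9/2/(s+2)

Final answer: y(t) = 9/2(1 - e^(-2t))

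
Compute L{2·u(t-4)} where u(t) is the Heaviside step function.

L{u(t-a)} = e^(-as)/s. Here a=4, so L{u(t-4)} = e^(-4s)/s, and L{2·u(t-4)} = 2·e^(-4s)/s

Final answer: 2·e^(-4s)/s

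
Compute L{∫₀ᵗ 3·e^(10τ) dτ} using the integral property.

L{∫₀ᵗ f(τ)dτ} = F(s)/s with F(s) = 3/(s-10), so L{∫₀ᵗ 3·e^(10τ) dτ} = 3/(s(s-10))

Final answer: 3/(s(s-10))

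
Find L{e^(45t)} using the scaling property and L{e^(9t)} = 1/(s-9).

Using L{f(at)} = (1/a)F(s/a) with a=5 and f(t) = e^(9t): L{e^(45t)} = (1/5) · 1/((s/5)-9) = (1/5) · 5/(s-45) = 1/(s-45)

Final answer: 1/(s-45)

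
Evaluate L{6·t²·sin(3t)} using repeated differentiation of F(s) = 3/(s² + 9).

F(s) = 3/(s² + 9). F'(s) = -6s/(s² + 9)². F''(s) = -6(9 - 3s²)/(s² + 9)³ = (18s² - 54)/(s² + 9)³. So L{t²·sin(3t)} = (-1)² F''(s) = (18s² - 54)/(s² + 9)³. Then L{6·t²·sin(3t)} = 6·(18s² - 54)/(s² + 9)³ = (108s² - 324)/(s² + 9)³

Final answer: (108s² - 324)/(s² + 9)³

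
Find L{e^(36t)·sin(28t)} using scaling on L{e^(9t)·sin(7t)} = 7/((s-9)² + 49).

Scaling with a=4: L{e^(36t)·sin(28t)} = (1/4) · 7/((s/4-9)² + 49). Simplifying: 28/((s-36)² + 784)

Final answer: 28/((s-36)² + 784)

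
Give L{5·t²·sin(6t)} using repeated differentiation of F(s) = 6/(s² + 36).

F(s) = 6/(s² + 36). F'(s) = -12s/(s² + 36)². F''(s) = -12(36 - 3s²)/(s² + 36)³ = (36s² - 432)/(s² + 36)³. So L{t²·sin(6t)} = (-1)² F''(s) = (36s² - 432)/(s² + 36)³. Then L{5·t²·sin(6t)} = 5·(36s² - 432)/(s² + 36)³ = (180s² - 2160)/(s² + 36)³

Final answer: (180s² - 2160)/(s² + 36)³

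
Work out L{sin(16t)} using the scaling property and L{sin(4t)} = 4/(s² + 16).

Using L{f(at)} = (1/a)F(s/a) with a=4: L{sin(16t)} = (1/4) · 4/((s/4)² + 16) = (1/4) · 4·16/(s² + 256) = 16/(s² + 256)

Final answer: 16/(s² + 256)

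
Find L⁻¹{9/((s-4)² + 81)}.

Form: b/((s-a)² + b²) → e^(at)sin(bt). With a=4, b=9

Final answer: e^(4t)·sin(9t)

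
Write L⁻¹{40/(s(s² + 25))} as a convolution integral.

40/(s(s² + 25)) = (1/s)·(40/(s² + 25)) = L{1}·L{8·sin(5t)}. So f(t) = 1*(8·sin(5t)) = ∫₀ᵗ 8·sin(5τ) dτ

Final answer: ∫₀ᵗ 8·sin(5τ) dτ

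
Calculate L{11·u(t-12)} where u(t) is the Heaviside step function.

L{u(t-a)} = e^(-as)/s. Here a=12, so L{u(t-12)} = e^(-12s)/s, and L{11·u(t-12)} = 11·e^(-12s)/s

Final answer: 11·e^(-12s)/s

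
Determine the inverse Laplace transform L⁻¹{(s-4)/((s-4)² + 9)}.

Using frequency shift, L⁻¹{(s-4)/((s-4)² + 9)} = e^(4t)·cos(3t)

Final answer: e^(4t)·cos(3t)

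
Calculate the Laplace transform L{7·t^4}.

L{t^n} = n!/s^(n+1), so L{t^4} = 24/s^5. Then L{7·t^4} = 7·24/s^5 = 168/s^5

Final answer: 168/s^5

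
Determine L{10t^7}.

L{t^n} = n!/s^(n+1). So L{10t^7} = 10·7!/s^8 = 50400/s^8

Final answer: 50400/s^8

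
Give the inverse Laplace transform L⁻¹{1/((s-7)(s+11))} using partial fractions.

Decompose: A/(s-7) + B/(s+11). A = 1/18, B = -1/18. f(t) = (e^(7t) - e^(-11t))/18

Final answer: (e^(7t) - e^(-11t))/18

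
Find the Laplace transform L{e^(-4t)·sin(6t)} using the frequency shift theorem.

Frequency shift: L{e^(at)f(t)} = F(s-a). L{e^(-4t)·sin(6t)} = 6/((s+4)² + 36)

Final answer: 6/((s+4)² + 36)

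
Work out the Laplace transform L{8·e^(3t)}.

L{e^(at)} = 1/(s-a), so L{e^(3t)} = 1/(s-3). Then L{8·e^(3t)} = 8/(s-3)

Final answer: 8/(s-3)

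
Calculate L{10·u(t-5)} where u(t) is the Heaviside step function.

L{u(t-a)} = e^(-as)/s. Here a=5, so L{u(t-5)} = e^(-5s)/s, and L{10·u(t-5)} = 10·e^(-5s)/s

Final answer: 10·e^(-5s)/s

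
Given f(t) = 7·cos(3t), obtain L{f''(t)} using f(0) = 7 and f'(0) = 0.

F(s) = 7s/(s² + 9). L{f''(t)} = s²F(s) - sf(0) - f'(0) = 7s³/(s² + 9) - 7s = (7s³ - 7s(s² + 9))/(s² + 9) = -63s/(s² + 9)

Final answer: -63s/(s² + 9)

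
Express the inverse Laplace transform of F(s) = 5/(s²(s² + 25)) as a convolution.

5/(s²(s² + 25)) = (1/s²)·(5/(s² + 25)) = L{t}·L{sin(5t)}. So f(t) = t*(sin(5t)) = ∫₀ᵗ τ·sin(5(t-τ)) dτ

Final answer: ∫₀ᵗ τ·sin(5(t-τ)) dτ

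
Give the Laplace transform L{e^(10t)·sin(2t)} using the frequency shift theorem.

Frequency shift: L{e^(at)f(t)} = F(s-a). L{e^(10t)·sin(2t)} = 2/((s-10)² + 4)

Final answer: 2/((s-10)² + 4)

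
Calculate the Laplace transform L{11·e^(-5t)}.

L{e^(at)} = 1/(s-a), so L{e^(-5t)} = 1/(s+5). Then L{11·e^(-5t)} = 11/(s+5)

Final answer: 11/(s+5)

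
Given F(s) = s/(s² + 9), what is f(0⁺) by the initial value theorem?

f(0⁺) = lim_{s→∞} s·s/(s² + 9) = lim_{s→∞} s²/(s² + 9) = 1

Final answer: 1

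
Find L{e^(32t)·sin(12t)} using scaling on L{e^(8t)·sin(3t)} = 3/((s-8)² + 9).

Scaling with a=4: L{e^(32t)·sin(12t)} = (1/4) · 3/((s/4-8)² + 9). Simplifying: 12/((s-32)² + 144)

Final answer: 12/((s-32)² + 144)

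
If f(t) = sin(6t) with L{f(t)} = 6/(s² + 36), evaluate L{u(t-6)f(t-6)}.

Time shift theorem: L{u(t-a)f(t-a)} = e^(-as)F(s). Here a=6, F(s) = 6/(s² + 36), so L{u(t-6)f(t-6)} = e^(-6s)·6/(s² + 36)

Final answer: e^(-6s)·6/(s² + 36)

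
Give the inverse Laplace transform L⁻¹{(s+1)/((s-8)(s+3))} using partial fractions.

Using partial fractions, f(t) = (9e^(8t) + 2e^(-3t))/11

Final answer: (9e^(8t) + 2e^(-3t))/11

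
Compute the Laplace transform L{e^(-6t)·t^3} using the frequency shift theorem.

L{e^(at)·t^n} = n!/(s-a)^(n+1), so L{e^(-6t)·t^3} = 6/(s+6)^4

Final answer: 6/(s+6)^4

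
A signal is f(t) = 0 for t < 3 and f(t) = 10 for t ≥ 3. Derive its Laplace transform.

f(t) = 10·u(t-3). L{u(t-3)} = e^(-3s)/s, so L{f(t)} = 10·e^(-3s)/s

Final answer: 10·e^(-3s)/s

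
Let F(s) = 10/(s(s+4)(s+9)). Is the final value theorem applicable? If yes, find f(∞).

Poles of sF(s) = 10/((s+4)(s+9)) are at s = -4 and s = -9, both in the left half-plane. Theorem applies. f(∞) = lim_{s→0} sF(s) = 10/(4·9) = 5/18

Final answer: 5/18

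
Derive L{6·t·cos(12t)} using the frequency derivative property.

L{cos(12t)} = s/(s² + 144). Derivative: d/ds[s/(s² + 144)] = [(s² + 144) - s·2s]/(s² + 144)² = (144 - s²)/(s² + 144)². So L{t·cos(12t)} = -F'(s) = (s² - 144)/(s² + 144)². Then L{6·t·cos(12t)} = 6·(s² - 144)/(s² + 144)²

Final answer: 6·(s² - 144)/(s² + 144)²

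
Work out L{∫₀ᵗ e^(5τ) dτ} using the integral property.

L{∫₀ᵗ f(τ)dτ} = F(s)/s with F(s) = 1/(s-5), so L{∫₀ᵗ e^(5τ) dτ} = 1/(s(s-5))

Final answer: 1/(s(s-5))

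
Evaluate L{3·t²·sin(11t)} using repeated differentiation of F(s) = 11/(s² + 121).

F(s) = 11/(s² + 121). F'(s) = -22s/(s² + 121)². F''(s) = -22(121 - 3s²)/(s² + 121)³ = (66s² - 2662)/(s² + 121)³. So L{t²·sin(11t)} = (-1)² F''(s) = (66s² - 2662)/(s² + 121)³. Then L{3·t²·sin(11t)} = 3·(66s² - 2662)/(s² + 121)³ = (198s² - 7986)/(s² + 121)³

Final answer: (198s² - 7986)/(s² + 121)³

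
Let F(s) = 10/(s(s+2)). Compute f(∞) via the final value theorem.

f(∞) = lim_{s→0} s·10/(s(s+2)) = lim_{s→0} 10/(s+2) = 10/2 = 5

Final answer: 5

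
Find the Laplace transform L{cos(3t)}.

L{cos(ωt)} = s/(s² + ω²), so L{cos(3t)} = s/(s² + 9)

Final answer: s/(s² + 9)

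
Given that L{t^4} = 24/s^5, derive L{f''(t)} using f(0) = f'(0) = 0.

L{f''(t)} = s²F(s) - sf(0) - f'(0) = s²·24/s^5 - 0 - 0 = 24/s^3

Final answer: 24/s^3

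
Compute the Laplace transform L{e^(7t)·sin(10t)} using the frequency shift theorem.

Frequency shift: L{e^(at)f(t)} = F(s-a). L{e^(7t)·sin(10t)} = 10/((s-7)² + 100)

Final answer: 10/((s-7)² + 100)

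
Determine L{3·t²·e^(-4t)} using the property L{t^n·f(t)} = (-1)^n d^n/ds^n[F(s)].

L{e^(-4t)} = 1/(s+4). d/ds[1/(s+4)] = -1/(s+4)². d²/ds²[1/(s+4)] = 2/(s+4)³. So L{t²·e^(-4t)} = (-1)² · 2/(s+4)³ = 2/(s+4)³. Then L{3·t²·e^(-4t)} = 3·2/(s+4)³ = 6/(s+4)³

Final answer: 6/(s+4)³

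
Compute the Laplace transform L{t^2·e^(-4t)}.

L{t^n·e^(at)} = n!/(s-a)^(n+1), so L{t^2·e^(-4t)} = 2/(s+4)^3

Final answer: 2/(s+4)^3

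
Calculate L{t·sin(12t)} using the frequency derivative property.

L{sin(12t)} = 12/(s² + 144). By L{t·f(t)} = -F'(s): -d/ds[12/(s² + 144)] = -(12)·(-2s)/(s² + 144)² = 24s/(s² + 144)²

Final answer: 24s/(s² + 144)²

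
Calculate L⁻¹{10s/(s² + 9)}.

This is the form c·s/(s² + a²) with a = 3, c = 10. L⁻¹ = 10·cos(3t)

Final answer: 10·cos(3t)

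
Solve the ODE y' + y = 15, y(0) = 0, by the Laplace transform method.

sY + Y = 15/s. Y = 15/(s(s+1)). Partial fractions: Y = 15/s - 15/(s+1)

Final answer: y(t) = 15(1 - e^(-t))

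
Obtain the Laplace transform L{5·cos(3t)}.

L{cos(ωt)} = s/(s² + ω²), so L{cos(3t)} = s/(s² + 9). Then L{5·cos(3t)} = 5·s/(s² + 9) = 5s/(s² + 9)

Final answer: 5s/(s² + 9)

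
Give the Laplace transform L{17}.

L{17} = 17 · L{1} = 17/s

Final answer: 17/s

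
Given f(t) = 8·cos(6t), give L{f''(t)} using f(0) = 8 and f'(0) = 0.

F(s) = 8s/(s² + 36). L{f''(t)} = s²F(s) - sf(0) - f'(0) = 8s³/(s² + 36) - 8s = (8s³ - 8s(s² + 36))/(s² + 36) = -288s/(s² + 36)

Final answer: -288s/(s² + 36)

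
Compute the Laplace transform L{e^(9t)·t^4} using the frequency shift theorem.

L{e^(at)·t^n} = n!/(s-a)^(n+1), so L{e^(9t)·t^4} = 24/(s-9)^5

Final answer: 24/(s-9)^5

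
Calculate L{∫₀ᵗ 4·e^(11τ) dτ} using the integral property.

L{∫₀ᵗ f(τ)dτ} = F(s)/s with F(s) = 4/(s-11), so L{∫₀ᵗ 4·e^(11τ) dτ} = 4/(s(s-11))

Final answer: 4/(s(s-11))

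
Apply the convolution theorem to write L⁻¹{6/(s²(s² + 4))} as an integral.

6/(s²(s² + 4)) = (1/s²)·(6/(s² + 4)) = L{t}·L{3·sin(2t)}. So f(t) = t*(3·sin(2t)) = ∫₀ᵗ 3τ·sin(2(t-τ)) dτ

Final answer: ∫₀ᵗ 3τ·sin(2(t-τ)) dτ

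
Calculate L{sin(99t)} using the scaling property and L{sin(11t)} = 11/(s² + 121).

Using L{f(at)} = (1/a)F(s/a) with a=9: L{sin(99t)} = (1/9) · 11/((s/9)² + 121) = (1/9) · 11·81/(s² + 9801) = 99/(s² + 9801)

Final answer: 99/(s² + 9801)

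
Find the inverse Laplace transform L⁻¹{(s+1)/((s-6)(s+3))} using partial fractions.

Using partial fractions, f(t) = (7e^(6t) + 2e^(-3t))/9

Final answer: (7e^(6t) + 2e^(-3t))/9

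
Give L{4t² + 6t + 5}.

L{4t² + 6t + 5} = 4·2/s³ + 6/s² + 5/s = 8/s³ + 6/s² + 5/s

Final answer: 8/s³ + 6/s² + 5/s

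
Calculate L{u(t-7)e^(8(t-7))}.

u(t-a)f(t-a) with f(t)=e^(8t). L{e^(8t)} = 1/(s-8). By time shift: e^(-7s)/(s-8)

Final answer: e^(-7s)/(s-8)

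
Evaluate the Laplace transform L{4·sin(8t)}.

L{sin(ωt)} = ω/(s² + ω²), so L{sin(8t)} = 8/(s² + 64). Then L{4·sin(8t)} = 4·8/(s² + 64) = 32/(s² + 64)

Final answer: 32/(s² + 64)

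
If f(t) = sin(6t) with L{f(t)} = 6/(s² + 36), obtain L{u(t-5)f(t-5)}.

Time shift theorem: L{u(t-a)f(t-a)} = e^(-as)F(s). Here a=5, F(s) = 6/(s² + 36), so L{u(t-5)f(t-5)} = e^(-5s)·6/(s² + 36)

Final answer: e^(-5s)·6/(s² + 36)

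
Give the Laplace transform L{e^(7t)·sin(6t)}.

L{e^(at)·sin(ωt)} = ω/((s-a)² + ω²), so L{e^(7t)·sin(6t)} = 6/((s-7)² + 36)

Final answer: 6/((s-7)² + 36)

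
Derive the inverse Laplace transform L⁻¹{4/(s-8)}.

L⁻¹{1/(s-a)} = e^(at), so L⁻¹{1/(s-8)} = e^(8t), and L⁻¹{4/(s-8)} = 4·e^(8t)

Final answer: 4·e^(8t)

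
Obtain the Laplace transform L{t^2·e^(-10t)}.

L{t^n·e^(at)} = n!/(s-a)^(n+1), so L{t^2·e^(-10t)} = 2/(s+10)^3

Final answer: 2/(s+10)^3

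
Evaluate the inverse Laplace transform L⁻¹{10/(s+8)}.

L⁻¹{1/(s-a)} = e^(at), so L⁻¹{1/(s+8)} = e^(-8t), and L⁻¹{10/(s+8)} = 10·e^(-8t)

Final answer: 10·e^(-8t)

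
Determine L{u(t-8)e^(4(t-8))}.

u(t-a)f(t-a) with f(t)=e^(4t). L{e^(4t)} = 1/(s-4). By time shift: e^(-8s)/(s-4)

Final answer: e^(-8s)/(s-4)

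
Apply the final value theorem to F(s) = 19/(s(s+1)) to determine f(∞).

f(∞) = lim_{s→0} s·19/(s(s+1)) = lim_{s→0} 19/(s+1) = 19/1 = 19

Final answer: 19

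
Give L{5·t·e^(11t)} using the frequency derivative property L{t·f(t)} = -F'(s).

L{e^(11t)} = 1/(s-11). By frequency derivative: L{t·e^(11t)} = -d/ds[1/(s-11)] = -(-1)/(s-11)² = 1/(s-11)². Then L{5·t·e^(11t)} = 5·1/(s-11)² = 5/(s-11)²

Final answer: 5/(s-11)²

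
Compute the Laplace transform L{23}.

L{23} = 23 · L{1} = 23/s

Final answer: 23/s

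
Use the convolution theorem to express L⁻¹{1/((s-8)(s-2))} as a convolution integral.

1/((s-8)(s-2)) = (1/(s-8))·(1/(s-2)) = L{e^(8t)}·L{e^(2t)}. So f(t) = e^(8t)*e^(2t) = ∫₀ᵗ e^(8τ)·e^(2(t-τ)) dτ

Final answer: ∫₀ᵗ e^(8τ)·e^(2(t-τ)) dτ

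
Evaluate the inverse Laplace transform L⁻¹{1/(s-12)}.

L⁻¹{1/(s-a)} = e^(at), so L⁻¹{1/(s-12)} = e^(12t)

Final answer: e^(12t)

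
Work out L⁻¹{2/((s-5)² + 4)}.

Form: b/((s-a)² + b²) → e^(at)sin(bt). With a=5, b=2

Final answer: e^(5t)·sin(2t)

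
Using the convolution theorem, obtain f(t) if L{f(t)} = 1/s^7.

1/s^7 = (1/s)·(1/s^6) = L{1}·L{t^5/120}. By convolution, f(t) = 1*t^5/120 = ∫₀ᵗ 1·τ^5/120 dτ = t^6/720

Final answer: t^6/720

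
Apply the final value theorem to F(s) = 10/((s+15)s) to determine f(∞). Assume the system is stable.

f(∞) = lim_{s→0} sF(s) = lim_{s→0} 10/(s+15) = 2/3

Final answer: 2/3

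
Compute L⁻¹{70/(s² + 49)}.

This is the form c·a/(s² + a²) with a = 7, c = 10. L⁻¹ = 10·sin(7t)

Final answer: 10·sin(7t)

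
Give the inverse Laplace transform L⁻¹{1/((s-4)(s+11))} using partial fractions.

Decompose: A/(s-4) + B/(s+11). A = 1/15, B = -1/15. f(t) = (e^(4t) - e^(-11t))/15

Final answer: (e^(4t) - e^(-11t))/15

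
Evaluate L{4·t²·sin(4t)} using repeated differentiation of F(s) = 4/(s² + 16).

F(s) = 4/(s² + 16). F'(s) = -8s/(s² + 16)². F''(s) = -8(16 - 3s²)/(s² + 16)³ = (24s² - 128)/(s² + 16)³. So L{t²·sin(4t)} = (-1)² F''(s) = (24s² - 128)/(s² + 16)³. Then L{4·t²·sin(4t)} = 4·(24s² - 128)/(s² + 16)³ = (96s² - 512)/(s² + 16)³

Final answer: (96s² - 512)/(s² + 16)³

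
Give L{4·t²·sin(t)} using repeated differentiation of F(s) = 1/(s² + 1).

F(s) = 1/(s² + 1). F'(s) = -2s/(s² + 1)². F''(s) = -2(1 - 3s²)/(s² + 1)³ = (6s² - 2)/(s² + 1)³. So L{t²·sin(t)} = (-1)² F''(s) = (6s² - 2)/(s² + 1)³. Then L{4·t²·sin(t)} = 4·(6s² - 2)/(s² + 1)³ = (24s² - 8)/(s² + 1)³

Final answer: (24s² - 8)/(s² + 1)³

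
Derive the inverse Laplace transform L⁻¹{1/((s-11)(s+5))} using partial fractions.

Decompose: A/(s-11) + B/(s+5). A = 1/16, B = -1/16. f(t) = (e^(11t) - e^(-5t))/16

Final answer: (e^(11t) - e^(-5t))/16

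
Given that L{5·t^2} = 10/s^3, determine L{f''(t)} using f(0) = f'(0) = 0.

L{f''(t)} = s²F(s) - sf(0) - f'(0) = s²·10/s^3 - 0 - 0 = 10/s

Final answer: 10/s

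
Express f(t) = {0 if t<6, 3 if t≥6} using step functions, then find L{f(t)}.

f(t) = 3·u(t-6). L{u(t-6)} = e^(-6s)/s, so L{f(t)} = 3·e^(-6s)/s

Final answer: 3·e^(-6s)/s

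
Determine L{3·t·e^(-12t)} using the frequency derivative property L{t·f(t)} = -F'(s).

L{e^(-12t)} = 1/(s+12). By frequency derivative: L{t·e^(-12t)} = -d/ds[1/(s+12)] = -(-1)/(s+12)² = 1/(s+12)². Then L{3·t·e^(-12t)} = 3·1/(s+12)² = 3/(s+12)²

Final answer: 3/(s+12)²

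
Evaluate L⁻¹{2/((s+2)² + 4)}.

Form: b/((s-a)² + b²) → e^(at)sin(bt). With a=-2, b=2

Final answer: e^(-2t)·sin(2t)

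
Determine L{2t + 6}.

L{2t + 6} = 2·L{t} + 6·L{1} = 2/s² + 6/s

Final answer: 2/s² + 6/s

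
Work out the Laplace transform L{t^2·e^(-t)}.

L{t^n·e^(at)} = n!/(s-a)^(n+1), so L{t^2·e^(-t)} = 2/(s+1)^3

Final answer: 2/(s+1)^3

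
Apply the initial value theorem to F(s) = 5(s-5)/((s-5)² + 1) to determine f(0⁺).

f(0⁺) = lim_{s→∞} sF(s) = lim_{s→∞} 5s(s-5)/((s-5)² + 1) = 5

Final answer: 5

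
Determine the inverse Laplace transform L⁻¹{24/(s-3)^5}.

L⁻¹{n!/(s-a)^(n+1)} = t^n·e^(at), so L⁻¹{24/(s-3)^5} = t^4·e^(3t)

Final answer: t^4·e^(3t)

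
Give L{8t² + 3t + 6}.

L{8t² + 3t + 6} = 8·2/s³ + 3/s² + 6/s = 16/s³ + 3/s² + 6/s

Final answer: 16/s³ + 3/s² + 6/s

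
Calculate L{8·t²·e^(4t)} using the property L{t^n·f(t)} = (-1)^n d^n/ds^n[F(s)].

L{e^(4t)} = 1/(s-4). d/ds[1/(s-4)] = -1/(s-4)². d²/ds²[1/(s-4)] = 2/(s-4)³. So L{t²·e^(4t)} = (-1)² · 2/(s-4)³ = 2/(s-4)³. Then L{8·t²·e^(4t)} = 8·2/(s-4)³ = 16/(s-4)³

Final answer: 16/(s-4)³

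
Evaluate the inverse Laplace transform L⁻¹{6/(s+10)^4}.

L⁻¹{n!/(s-a)^(n+1)} = t^n·e^(at), so L⁻¹{6/(s+10)^4} = t^3·e^(-10t)

Final answer: t^3·e^(-10t)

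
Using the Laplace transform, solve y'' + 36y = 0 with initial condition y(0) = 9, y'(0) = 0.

L{y''} + 36L{y} = 0. s²Y - 9s - 0 + 36Y = 0. Y(s² + 36) = 9s. Y = (9s)/(s² + 36). Inverting: y(t) = 9cos(6t)

Final answer: y(t) = 9cos(6t)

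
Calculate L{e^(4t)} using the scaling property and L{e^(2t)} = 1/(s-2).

Using L{f(at)} = (1/a)F(s/a) with a=2 and f(t) = e^(2t): L{e^(4t)} = (1/2) · 1/((s/2)-2) = (1/2) · 2/(s-4) = 1/(s-4)

Final answer: 1/(s-4)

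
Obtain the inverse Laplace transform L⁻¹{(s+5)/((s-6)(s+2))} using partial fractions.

Using partial fractions, f(t) = (11e^(6t) - 3e^(-2t))/8

Final answer: (11e^(6t) - 3e^(-2t))/8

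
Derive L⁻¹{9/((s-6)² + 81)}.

Form: b/((s-a)² + b²) → e^(at)sin(bt). With a=6, b=9

Final answer: e^(6t)·sin(9t)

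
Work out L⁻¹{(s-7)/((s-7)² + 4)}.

Using frequency shift: L⁻¹{(s-a)/((s-a)² + b²)} = e^(at)cos(bt). Here a=7, b=2

Final answer: e^(7t)·cos(2t)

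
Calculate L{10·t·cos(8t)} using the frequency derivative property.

L{cos(8t)} = s/(s² + 64). Derivative: d/ds[s/(s² + 64)] = [(s² + 64) - s·2s]/(s² + 64)² = (64 - s²)/(s² + 64)². So L{t·cos(8t)} = -F'(s) = (s² - 64)/(s² + 64)². Then L{10·t·cos(8t)} = 10·(s² - 64)/(s² + 64)²

Final answer: 10·(s² - 64)/(s² + 64)²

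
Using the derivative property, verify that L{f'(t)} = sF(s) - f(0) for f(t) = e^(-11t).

f'(t) = -11e^(-11t). Direct: L{f'(t)} = -11/(s+11). Property: s·1/(s+11) - 1 = (s - (s+11))/(s+11) = -11/(s+11). ✓

Final answer: -11/(s+11)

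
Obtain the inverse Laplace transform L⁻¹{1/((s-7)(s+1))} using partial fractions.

Decompose: A/(s-7) + B/(s+1). A = 1/8, B = -1/8. f(t) = (e^(7t) - e^(-t))/8

Final answer: (e^(7t) - e^(-t))/8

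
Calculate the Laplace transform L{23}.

L{23} = 23 · L{1} = 23/s

Final answer: 23/s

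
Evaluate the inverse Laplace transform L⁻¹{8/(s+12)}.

L⁻¹{1/(s-a)} = e^(at), so L⁻¹{1/(s+12)} = e^(-12t), and L⁻¹{8/(s+12)} = 8·e^(-12t)

Final answer: 8·e^(-12t)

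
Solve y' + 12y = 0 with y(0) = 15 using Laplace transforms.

L{y'} + 12L{y} = 0. sY - 15 + 12Y = 0. Y(s+12) = 15. Y = 15/(s+12)

Final answer: y(t) = 15e^(-12t)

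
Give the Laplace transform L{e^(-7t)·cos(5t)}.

L{e^(at)·cos(ωt)} = (s-a)/((s-a)² + ω²), so L{e^(-7t)·cos(5t)} = (s+7)/((s+7)² + 25)

Final answer: (s+7)/((s+7)² + 25)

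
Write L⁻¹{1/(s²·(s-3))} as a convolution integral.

1/(s²·(s-3)) = (1/s^2)·(1/(s-3)) = L{t}·L{e^(3t)}. So f(t) = t*e^(3t) = ∫₀ᵗ τ·e^(3(t-τ)) dτ

Final answer: ∫₀ᵗ τ·e^(3(t-τ)) dτ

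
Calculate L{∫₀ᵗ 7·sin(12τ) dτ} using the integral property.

L{∫₀ᵗ f(τ)dτ} = F(s)/s with F(s) = 84/(s² + 144), so the result is (84/(s² + 144))/s = 84/(s(s² + 144))

Final answer: 84/(s(s² + 144))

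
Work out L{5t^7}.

L{t^n} = n!/s^(n+1). So L{5t^7} = 5·7!/s^8 = 25200/s^8

Final answer: 25200/s^8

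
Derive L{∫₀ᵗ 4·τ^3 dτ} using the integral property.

L{∫₀ᵗ f(τ)dτ} = F(s)/s with f(t) = 4t^3. F(s) = 24/s^4, so L{∫₀ᵗ 4·τ^3 dτ} = (24/s^4)/s = 24/s^5. (Check: ∫₀ᵗ 4·τ^3 dτ = 4t^4/4.)

Final answer: 24/s^5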